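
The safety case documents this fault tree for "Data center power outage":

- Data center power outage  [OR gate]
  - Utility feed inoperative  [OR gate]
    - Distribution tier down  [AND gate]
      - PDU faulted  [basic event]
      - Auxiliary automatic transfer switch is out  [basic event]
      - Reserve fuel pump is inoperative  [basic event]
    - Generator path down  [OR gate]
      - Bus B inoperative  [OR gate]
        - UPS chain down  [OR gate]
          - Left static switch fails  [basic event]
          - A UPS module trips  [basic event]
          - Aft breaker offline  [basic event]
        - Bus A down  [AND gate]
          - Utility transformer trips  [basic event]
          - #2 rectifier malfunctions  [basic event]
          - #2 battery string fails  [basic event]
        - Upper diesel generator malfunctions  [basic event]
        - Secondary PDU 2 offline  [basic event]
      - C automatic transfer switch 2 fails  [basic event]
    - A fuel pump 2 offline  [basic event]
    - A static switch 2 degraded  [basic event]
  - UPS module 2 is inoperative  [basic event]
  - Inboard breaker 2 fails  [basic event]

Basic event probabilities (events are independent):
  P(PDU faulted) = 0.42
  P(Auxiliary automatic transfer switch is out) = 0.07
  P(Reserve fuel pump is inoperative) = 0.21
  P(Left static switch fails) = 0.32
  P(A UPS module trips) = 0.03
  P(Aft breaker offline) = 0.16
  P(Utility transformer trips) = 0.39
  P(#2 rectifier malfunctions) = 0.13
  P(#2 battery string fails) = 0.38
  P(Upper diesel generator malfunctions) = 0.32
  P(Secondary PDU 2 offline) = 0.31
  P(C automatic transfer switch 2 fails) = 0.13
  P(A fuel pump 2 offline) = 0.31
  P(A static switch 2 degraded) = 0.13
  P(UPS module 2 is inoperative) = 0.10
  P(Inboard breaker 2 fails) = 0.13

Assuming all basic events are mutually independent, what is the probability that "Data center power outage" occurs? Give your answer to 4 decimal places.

0.8964

P(Distribution tier down) [AND] = 0.42 × 0.07 × 0.21 = 0.006174
P(UPS chain down) [OR] = 1 − (1−0.32) × (1−0.03) × (1−0.16) = 0.445936
P(Bus A down) [AND] = 0.39 × 0.13 × 0.38 = 0.019266
P(Bus B inoperative) [OR] = 1 − (1−0.445936) × (1−0.019266) × (1−0.32) × (1−0.31) = 0.745042
P(Generator path down) [OR] = 1 − (1−0.745042) × (1−0.13) = 0.778187
P(Utility feed inoperative) [OR] = 1 − (1−0.006174) × (1−0.778187) × (1−0.31) × (1−0.13) = 0.867668
P(Data center power outage) [OR] = 1 − (1−0.867668) × (1−0.10) × (1−0.13) = 0.896384
Rounded to 4 decimal places: P(Data center power outage) ≈ 0.8964.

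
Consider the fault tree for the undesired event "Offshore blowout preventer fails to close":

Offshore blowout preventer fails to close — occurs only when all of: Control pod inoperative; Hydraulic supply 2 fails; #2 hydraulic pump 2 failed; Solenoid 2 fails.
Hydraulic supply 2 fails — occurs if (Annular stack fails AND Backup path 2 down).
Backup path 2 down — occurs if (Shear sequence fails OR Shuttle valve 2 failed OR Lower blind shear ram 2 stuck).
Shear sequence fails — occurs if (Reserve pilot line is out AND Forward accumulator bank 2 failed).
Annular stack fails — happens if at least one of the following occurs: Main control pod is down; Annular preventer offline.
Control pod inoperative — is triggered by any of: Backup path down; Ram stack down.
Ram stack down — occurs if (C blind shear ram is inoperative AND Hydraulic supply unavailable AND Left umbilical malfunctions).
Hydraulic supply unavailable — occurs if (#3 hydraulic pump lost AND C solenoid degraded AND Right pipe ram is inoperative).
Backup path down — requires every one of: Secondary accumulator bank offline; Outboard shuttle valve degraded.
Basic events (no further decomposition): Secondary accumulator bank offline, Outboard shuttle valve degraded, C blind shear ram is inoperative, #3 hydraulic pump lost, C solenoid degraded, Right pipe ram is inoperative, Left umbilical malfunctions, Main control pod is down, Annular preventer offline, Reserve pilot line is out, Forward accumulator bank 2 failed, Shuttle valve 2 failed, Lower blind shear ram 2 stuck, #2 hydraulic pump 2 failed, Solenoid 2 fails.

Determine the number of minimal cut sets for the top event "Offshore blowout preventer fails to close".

Backup path down [AND]: one cut set from each child combined → 1 × 1 = 1 cut set(s).
Hydraulic supply unavailable [AND]: one cut set from each child combined → 1 × 1 × 1 = 1 cut set(s).
Ram stack down [AND]: one cut set from each child combined → 1 × 1 × 1 = 1 cut set(s).
Control pod inoperative [OR]: union of children's cut sets → 2 cut set(s).
Annular stack fails [OR]: union of children's cut sets → 2 cut set(s).
Shear sequence fails [AND]: one cut set from each child combined → 1 × 1 = 1 cut set(s).
Backup path 2 down [OR]: union of children's cut sets → 3 cut set(s).
Hydraulic supply 2 fails [AND]: one cut set from each child combined → 2 × 3 = 6 cut set(s).
Offshore blowout preventer fails to close [AND]: one cut set from each child combined → 2 × 6 × 1 × 1 = 12 cut set(s).

12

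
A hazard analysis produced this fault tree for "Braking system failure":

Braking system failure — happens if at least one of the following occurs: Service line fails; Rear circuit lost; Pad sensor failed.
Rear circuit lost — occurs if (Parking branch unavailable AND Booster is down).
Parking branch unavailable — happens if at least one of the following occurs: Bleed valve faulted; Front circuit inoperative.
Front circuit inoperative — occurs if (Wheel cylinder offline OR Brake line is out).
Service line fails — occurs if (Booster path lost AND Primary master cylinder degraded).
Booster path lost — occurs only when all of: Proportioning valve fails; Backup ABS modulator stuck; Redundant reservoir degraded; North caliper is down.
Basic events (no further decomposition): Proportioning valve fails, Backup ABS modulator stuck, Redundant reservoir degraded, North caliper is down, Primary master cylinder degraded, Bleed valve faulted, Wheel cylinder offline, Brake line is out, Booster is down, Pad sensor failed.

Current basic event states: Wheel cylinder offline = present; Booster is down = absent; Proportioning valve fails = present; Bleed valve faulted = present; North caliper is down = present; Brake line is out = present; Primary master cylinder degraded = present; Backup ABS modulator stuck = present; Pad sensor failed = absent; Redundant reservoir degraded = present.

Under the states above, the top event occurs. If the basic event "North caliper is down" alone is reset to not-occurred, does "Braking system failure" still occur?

Counterfactual: set "North caliper is down" to not occurred.
Booster path lost [AND]: Proportioning valve fails=occurs, Backup ABS modulator stuck=occurs, Redundant reservoir degraded=occurs, North caliper is down=not → not all inputs occur → does not occur.
Service line fails [AND]: Booster path lost=not, Primary master cylinder degraded=occurs → not all inputs occur → does not occur.
Front circuit inoperative [OR]: Wheel cylinder offline=occurs, Brake line is out=occurs → at least one input occurs → occurs.
Parking branch unavailable [OR]: Bleed valve faulted=occurs, Front circuit inoperative=occurs → at least one input occurs → occurs.
Rear circuit lost [AND]: Parking branch unavailable=occurs, Booster is down=not → not all inputs occur → does not occur.
Braking system failure [OR]: Service line fails=not, Rear circuit lost=not, Pad sensor failed=not → no input occurs → does not occur.

No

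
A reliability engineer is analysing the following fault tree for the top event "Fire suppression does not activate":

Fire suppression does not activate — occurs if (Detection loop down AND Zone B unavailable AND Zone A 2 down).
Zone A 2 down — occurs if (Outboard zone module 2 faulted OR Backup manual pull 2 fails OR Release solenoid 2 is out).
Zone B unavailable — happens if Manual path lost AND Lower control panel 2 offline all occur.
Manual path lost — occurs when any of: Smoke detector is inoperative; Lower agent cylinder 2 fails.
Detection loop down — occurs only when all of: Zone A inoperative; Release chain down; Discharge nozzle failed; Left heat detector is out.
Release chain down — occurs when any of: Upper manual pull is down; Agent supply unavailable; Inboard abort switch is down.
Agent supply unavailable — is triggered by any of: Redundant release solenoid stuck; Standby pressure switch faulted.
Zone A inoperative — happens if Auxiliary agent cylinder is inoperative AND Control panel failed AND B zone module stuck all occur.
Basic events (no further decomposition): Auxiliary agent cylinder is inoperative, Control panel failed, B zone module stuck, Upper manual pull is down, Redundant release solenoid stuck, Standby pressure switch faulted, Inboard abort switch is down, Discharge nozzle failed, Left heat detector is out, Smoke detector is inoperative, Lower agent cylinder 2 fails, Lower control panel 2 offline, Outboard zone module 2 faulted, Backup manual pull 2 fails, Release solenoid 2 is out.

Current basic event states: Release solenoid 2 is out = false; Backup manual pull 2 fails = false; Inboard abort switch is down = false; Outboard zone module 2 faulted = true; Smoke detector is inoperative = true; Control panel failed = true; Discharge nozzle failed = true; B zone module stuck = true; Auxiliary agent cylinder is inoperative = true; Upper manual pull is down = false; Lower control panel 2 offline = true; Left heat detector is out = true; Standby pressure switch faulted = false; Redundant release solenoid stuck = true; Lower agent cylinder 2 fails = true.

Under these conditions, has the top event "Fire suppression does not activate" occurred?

Zone A inoperative [AND]: Auxiliary agent cylinder is inoperative=occurs, Control panel failed=occurs, B zone module stuck=occurs → all inputs occur → occurs.
Agent supply unavailable [OR]: Redundant release solenoid stuck=occurs, Standby pressure switch faulted=not → at least one input occurs → occurs.
Release chain down [OR]: Upper manual pull is down=not, Agent supply unavailable=occurs, Inboard abort switch is down=not → at least one input occurs → occurs.
Detection loop down [AND]: Zone A inoperative=occurs, Release chain down=occurs, Discharge nozzle failed=occurs, Left heat detector is out=occurs → all inputs occur → occurs.
Manual path lost [OR]: Smoke detector is inoperative=occurs, Lower agent cylinder 2 fails=occurs → at least one input occurs → occurs.
Zone B unavailable [AND]: Manual path lost=occurs, Lower control panel 2 offline=occurs → all inputs occur → occurs.
Zone A 2 down [OR]: Outboard zone module 2 faulted=occurs, Backup manual pull 2 fails=not, Release solenoid 2 is out=not → at least one input occurs → occurs.
Fire suppression does not activate [AND]: Detection loop down=occurs, Zone B unavailable=occurs, Zone A 2 down=occurs → all inputs occur → occurs.

Yes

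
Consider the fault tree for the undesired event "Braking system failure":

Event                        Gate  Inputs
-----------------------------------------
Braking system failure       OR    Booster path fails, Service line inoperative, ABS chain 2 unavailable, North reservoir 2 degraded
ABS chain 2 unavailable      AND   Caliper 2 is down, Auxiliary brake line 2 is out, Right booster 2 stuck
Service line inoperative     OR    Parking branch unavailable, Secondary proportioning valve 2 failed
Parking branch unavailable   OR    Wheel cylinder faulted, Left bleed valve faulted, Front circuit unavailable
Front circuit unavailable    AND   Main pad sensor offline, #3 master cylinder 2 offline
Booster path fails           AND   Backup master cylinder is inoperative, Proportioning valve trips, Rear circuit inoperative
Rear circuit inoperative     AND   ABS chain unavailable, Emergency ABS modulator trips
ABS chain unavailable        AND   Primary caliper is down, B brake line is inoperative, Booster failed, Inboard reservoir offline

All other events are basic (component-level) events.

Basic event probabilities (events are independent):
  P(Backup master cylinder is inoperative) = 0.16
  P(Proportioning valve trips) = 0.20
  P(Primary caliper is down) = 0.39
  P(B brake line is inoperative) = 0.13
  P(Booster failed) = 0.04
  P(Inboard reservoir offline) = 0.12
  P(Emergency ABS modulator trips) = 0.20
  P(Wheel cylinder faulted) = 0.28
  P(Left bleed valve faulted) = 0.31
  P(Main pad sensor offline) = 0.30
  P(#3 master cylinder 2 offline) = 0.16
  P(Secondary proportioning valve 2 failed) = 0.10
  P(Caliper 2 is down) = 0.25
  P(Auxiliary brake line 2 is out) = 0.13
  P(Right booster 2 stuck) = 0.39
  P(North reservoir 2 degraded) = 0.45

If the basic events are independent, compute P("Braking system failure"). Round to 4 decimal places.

0.7689

P(ABS chain unavailable) [AND] = 0.39 × 0.13 × 0.04 × 0.12 = 0.000243
P(Rear circuit inoperative) [AND] = 0.000243 × 0.20 = 0.000049
P(Booster path fails) [AND] = 0.16 × 0.20 × 0.000049 = 0.000002
P(Front circuit unavailable) [AND] = 0.30 × 0.16 = 0.048000
P(Parking branch unavailable) [OR] = 1 − (1−0.28) × (1−0.31) × (1−0.048000) = 0.527046
P(Service line inoperative) [OR] = 1 − (1−0.527046) × (1−0.10) = 0.574341
P(ABS chain 2 unavailable) [AND] = 0.25 × 0.13 × 0.39 = 0.012675
P(Braking system failure) [OR] = 1 − (1−0.000002) × (1−0.574341) × (1−0.012675) × (1−0.45) = 0.768855
Rounded to 4 decimal places: P(Braking system failure) ≈ 0.7689.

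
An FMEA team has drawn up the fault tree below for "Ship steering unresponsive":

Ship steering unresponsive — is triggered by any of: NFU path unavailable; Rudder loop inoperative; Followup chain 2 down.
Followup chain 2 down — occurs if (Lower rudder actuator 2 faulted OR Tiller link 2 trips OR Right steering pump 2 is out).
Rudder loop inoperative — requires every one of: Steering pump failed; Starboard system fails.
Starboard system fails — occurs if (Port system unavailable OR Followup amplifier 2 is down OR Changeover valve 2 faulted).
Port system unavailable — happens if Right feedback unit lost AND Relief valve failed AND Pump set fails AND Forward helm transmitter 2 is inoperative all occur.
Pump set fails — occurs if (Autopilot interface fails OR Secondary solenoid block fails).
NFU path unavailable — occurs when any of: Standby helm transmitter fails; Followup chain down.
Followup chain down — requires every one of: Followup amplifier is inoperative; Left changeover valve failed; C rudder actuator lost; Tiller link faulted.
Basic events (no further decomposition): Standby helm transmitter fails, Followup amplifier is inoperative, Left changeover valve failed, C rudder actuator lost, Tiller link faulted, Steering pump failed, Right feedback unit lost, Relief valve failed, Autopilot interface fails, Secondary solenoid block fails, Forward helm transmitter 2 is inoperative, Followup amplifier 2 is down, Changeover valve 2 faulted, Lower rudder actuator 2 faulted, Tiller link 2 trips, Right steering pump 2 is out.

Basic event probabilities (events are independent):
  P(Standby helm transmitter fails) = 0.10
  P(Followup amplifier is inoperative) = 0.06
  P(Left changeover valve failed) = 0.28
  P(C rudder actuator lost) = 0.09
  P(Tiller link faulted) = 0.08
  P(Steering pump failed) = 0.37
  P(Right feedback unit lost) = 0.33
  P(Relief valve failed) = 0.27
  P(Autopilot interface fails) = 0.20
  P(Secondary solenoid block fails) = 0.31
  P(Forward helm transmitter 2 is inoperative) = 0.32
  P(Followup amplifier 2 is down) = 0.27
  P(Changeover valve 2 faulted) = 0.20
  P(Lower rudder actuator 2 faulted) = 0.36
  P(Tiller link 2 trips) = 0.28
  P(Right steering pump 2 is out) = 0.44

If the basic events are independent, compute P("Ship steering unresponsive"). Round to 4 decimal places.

P(Followup chain down) [AND] = 0.06 × 0.28 × 0.09 × 0.08 = 0.000121
P(NFU path unavailable) [OR] = 1 − (1−0.10) × (1−0.000121) = 0.100109
P(Pump set fails) [OR] = 1 − (1−0.20) × (1−0.31) = 0.448000
P(Port system unavailable) [AND] = 0.33 × 0.27 × 0.448000 × 0.32 = 0.012773
P(Starboard system fails) [OR] = 1 − (1−0.012773) × (1−0.27) × (1−0.20) = 0.423459
P(Rudder loop inoperative) [AND] = 0.37 × 0.423459 = 0.156680
P(Followup chain 2 down) [OR] = 1 − (1−0.36) × (1−0.28) × (1−0.44) = 0.741952
P(Ship steering unresponsive) [OR] = 1 − (1−0.100109) × (1−0.156680) × (1−0.741952) = 0.804168
Rounded to 4 decimal places: P(Ship steering unresponsive) ≈ 0.8042.

0.8042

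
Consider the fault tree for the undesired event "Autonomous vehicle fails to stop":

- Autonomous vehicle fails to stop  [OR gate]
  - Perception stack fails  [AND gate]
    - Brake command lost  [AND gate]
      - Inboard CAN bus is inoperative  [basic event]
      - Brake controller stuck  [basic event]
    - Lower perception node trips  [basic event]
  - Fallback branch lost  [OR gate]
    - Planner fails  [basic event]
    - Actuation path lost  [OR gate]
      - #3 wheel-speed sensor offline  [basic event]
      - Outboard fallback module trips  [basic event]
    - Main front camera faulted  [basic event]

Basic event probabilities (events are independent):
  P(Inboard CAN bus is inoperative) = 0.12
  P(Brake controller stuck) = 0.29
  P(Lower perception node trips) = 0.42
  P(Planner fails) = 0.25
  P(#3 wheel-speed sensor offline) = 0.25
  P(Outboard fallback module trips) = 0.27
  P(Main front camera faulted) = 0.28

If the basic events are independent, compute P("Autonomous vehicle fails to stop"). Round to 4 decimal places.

P(Brake command lost) [AND] = 0.12 × 0.29 = 0.034800
P(Perception stack fails) [AND] = 0.034800 × 0.42 = 0.014616
P(Actuation path lost) [OR] = 1 − (1−0.25) × (1−0.27) = 0.452500
P(Fallback branch lost) [OR] = 1 − (1−0.25) × (1−0.452500) × (1−0.28) = 0.704350
P(Autonomous vehicle fails to stop) [OR] = 1 − (1−0.014616) × (1−0.704350) = 0.708671
Rounded to 4 decimal places: P(Autonomous vehicle fails to stop) ≈ 0.7087.

0.7087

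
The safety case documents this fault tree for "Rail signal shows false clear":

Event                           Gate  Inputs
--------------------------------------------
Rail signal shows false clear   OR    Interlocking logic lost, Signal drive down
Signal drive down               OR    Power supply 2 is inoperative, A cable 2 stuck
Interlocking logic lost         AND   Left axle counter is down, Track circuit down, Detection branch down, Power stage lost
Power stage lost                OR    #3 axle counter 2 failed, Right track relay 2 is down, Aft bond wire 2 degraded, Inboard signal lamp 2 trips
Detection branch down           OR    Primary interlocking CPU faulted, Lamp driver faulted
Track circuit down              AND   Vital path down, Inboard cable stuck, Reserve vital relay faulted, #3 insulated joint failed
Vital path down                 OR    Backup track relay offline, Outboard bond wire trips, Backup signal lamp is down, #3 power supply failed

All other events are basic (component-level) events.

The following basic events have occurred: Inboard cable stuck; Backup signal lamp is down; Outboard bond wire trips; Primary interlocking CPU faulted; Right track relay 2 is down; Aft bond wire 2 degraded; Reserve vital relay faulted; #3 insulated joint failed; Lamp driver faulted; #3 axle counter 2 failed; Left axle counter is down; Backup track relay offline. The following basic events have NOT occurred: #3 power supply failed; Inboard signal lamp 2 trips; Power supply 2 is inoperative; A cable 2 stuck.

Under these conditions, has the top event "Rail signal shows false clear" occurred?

Yes

Vital path down [OR]: Backup track relay offline=occurs, Outboard bond wire trips=occurs, Backup signal lamp is down=occurs, #3 power supply failed=not → at least one input occurs → occurs.
Track circuit down [AND]: Vital path down=occurs, Inboard cable stuck=occurs, Reserve vital relay faulted=occurs, #3 insulated joint failed=occurs → all inputs occur → occurs.
Detection branch down [OR]: Primary interlocking CPU faulted=occurs, Lamp driver faulted=occurs → at least one input occurs → occurs.
Power stage lost [OR]: #3 axle counter 2 failed=occurs, Right track relay 2 is down=occurs, Aft bond wire 2 degraded=occurs, Inboard signal lamp 2 trips=not → at least one input occurs → occurs.
Interlocking logic lost [AND]: Left axle counter is down=occurs, Track circuit down=occurs, Detection branch down=occurs, Power stage lost=occurs → all inputs occur → occurs.
Signal drive down [OR]: Power supply 2 is inoperative=not, A cable 2 stuck=not → no input occurs → does not occur.
Rail signal shows false clear [OR]: Interlocking logic lost=occurs, Signal drive down=not → at least one input occurs → occurs.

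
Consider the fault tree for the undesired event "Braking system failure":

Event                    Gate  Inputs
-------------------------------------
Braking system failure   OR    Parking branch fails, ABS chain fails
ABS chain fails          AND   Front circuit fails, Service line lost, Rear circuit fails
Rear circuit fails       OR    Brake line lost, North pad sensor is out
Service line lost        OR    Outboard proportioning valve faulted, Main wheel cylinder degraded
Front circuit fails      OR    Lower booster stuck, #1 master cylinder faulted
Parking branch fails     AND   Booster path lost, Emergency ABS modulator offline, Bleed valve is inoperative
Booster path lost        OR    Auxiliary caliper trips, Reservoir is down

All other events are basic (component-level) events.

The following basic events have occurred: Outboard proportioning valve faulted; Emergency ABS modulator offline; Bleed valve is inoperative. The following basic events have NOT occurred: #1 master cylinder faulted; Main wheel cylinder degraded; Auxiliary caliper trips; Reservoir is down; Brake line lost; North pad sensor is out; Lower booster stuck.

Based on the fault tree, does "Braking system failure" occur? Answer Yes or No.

No

Booster path lost [OR]: Auxiliary caliper trips=not, Reservoir is down=not → no input occurs → does not occur.
Parking branch fails [AND]: Booster path lost=not, Emergency ABS modulator offline=occurs, Bleed valve is inoperative=occurs → not all inputs occur → does not occur.
Front circuit fails [OR]: Lower booster stuck=not, #1 master cylinder faulted=not → no input occurs → does not occur.
Service line lost [OR]: Outboard proportioning valve faulted=occurs, Main wheel cylinder degraded=not → at least one input occurs → occurs.
Rear circuit fails [OR]: Brake line lost=not, North pad sensor is out=not → no input occurs → does not occur.
ABS chain fails [AND]: Front circuit fails=not, Service line lost=occurs, Rear circuit fails=not → not all inputs occur → does not occur.
Braking system failure [OR]: Parking branch fails=not, ABS chain fails=not → no input occurs → does not occur.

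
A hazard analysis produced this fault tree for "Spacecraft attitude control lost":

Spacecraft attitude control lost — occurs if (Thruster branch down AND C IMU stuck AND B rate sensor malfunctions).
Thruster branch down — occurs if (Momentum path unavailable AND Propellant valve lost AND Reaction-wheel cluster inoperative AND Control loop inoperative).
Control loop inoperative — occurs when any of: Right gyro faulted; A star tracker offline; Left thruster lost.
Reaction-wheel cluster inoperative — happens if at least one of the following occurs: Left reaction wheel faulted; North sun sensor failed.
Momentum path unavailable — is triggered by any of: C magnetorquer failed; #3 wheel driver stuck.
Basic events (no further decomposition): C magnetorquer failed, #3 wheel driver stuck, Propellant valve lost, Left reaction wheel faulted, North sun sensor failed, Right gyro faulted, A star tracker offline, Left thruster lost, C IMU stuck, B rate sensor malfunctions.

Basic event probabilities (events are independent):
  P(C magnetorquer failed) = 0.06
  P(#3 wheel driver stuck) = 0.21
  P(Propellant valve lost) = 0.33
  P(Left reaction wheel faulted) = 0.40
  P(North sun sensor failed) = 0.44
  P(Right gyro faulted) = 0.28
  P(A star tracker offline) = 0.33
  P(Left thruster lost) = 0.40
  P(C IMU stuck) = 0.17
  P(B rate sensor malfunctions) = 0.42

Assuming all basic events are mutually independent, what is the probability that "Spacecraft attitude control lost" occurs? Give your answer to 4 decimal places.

0.0029

P(Momentum path unavailable) [OR] = 1 − (1−0.06) × (1−0.21) = 0.257400
P(Reaction-wheel cluster inoperative) [OR] = 1 − (1−0.40) × (1−0.44) = 0.664000
P(Control loop inoperative) [OR] = 1 − (1−0.28) × (1−0.33) × (1−0.40) = 0.710560
P(Thruster branch down) [AND] = 0.257400 × 0.33 × 0.664000 × 0.710560 = 0.040077
P(Spacecraft attitude control lost) [AND] = 0.040077 × 0.17 × 0.42 = 0.002861
Rounded to 4 decimal places: P(Spacecraft attitude control lost) ≈ 0.0029.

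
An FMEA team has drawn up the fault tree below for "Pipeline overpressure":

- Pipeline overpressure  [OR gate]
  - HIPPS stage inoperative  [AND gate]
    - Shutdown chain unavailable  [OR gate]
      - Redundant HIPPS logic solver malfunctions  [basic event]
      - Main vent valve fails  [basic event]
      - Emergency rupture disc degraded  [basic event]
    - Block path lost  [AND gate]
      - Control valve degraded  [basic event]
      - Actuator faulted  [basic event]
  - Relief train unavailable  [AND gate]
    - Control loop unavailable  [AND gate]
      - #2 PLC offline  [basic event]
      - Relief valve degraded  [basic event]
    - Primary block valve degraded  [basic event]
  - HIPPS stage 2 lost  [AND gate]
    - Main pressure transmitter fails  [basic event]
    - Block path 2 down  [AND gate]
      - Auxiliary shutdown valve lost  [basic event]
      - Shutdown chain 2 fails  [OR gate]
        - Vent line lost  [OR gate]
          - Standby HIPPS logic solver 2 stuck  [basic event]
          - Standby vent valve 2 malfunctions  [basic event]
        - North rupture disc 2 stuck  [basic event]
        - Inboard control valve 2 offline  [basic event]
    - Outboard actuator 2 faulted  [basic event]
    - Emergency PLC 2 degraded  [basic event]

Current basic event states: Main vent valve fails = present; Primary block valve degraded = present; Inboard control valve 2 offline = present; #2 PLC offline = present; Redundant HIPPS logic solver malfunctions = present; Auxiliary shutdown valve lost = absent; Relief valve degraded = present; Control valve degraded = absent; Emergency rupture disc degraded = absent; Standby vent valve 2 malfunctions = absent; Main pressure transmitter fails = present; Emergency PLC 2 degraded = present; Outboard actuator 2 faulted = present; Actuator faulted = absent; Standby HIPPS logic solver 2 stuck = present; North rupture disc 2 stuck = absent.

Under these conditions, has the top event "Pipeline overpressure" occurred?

Shutdown chain unavailable [OR]: Redundant HIPPS logic solver malfunctions=occurs, Main vent valve fails=occurs, Emergency rupture disc degraded=not → at least one input occurs → occurs.
Block path lost [AND]: Control valve degraded=not, Actuator faulted=not → not all inputs occur → does not occur.
HIPPS stage inoperative [AND]: Shutdown chain unavailable=occurs, Block path lost=not → not all inputs occur → does not occur.
Control loop unavailable [AND]: #2 PLC offline=occurs, Relief valve degraded=occurs → all inputs occur → occurs.
Relief train unavailable [AND]: Control loop unavailable=occurs, Primary block valve degraded=occurs → all inputs occur → occurs.
Vent line lost [OR]: Standby HIPPS logic solver 2 stuck=occurs, Standby vent valve 2 malfunctions=not → at least one input occurs → occurs.
Shutdown chain 2 fails [OR]: Vent line lost=occurs, North rupture disc 2 stuck=not, Inboard control valve 2 offline=occurs → at least one input occurs → occurs.
Block path 2 down [AND]: Auxiliary shutdown valve lost=not, Shutdown chain 2 fails=occurs → not all inputs occur → does not occur.
HIPPS stage 2 lost [AND]: Main pressure transmitter fails=occurs, Block path 2 down=not, Outboard actuator 2 faulted=occurs, Emergency PLC 2 degraded=occurs → not all inputs occur → does not occur.
Pipeline overpressure [OR]: HIPPS stage inoperative=not, Relief train unavailable=occurs, HIPPS stage 2 lost=not → at least one input occurs → occurs.

Yes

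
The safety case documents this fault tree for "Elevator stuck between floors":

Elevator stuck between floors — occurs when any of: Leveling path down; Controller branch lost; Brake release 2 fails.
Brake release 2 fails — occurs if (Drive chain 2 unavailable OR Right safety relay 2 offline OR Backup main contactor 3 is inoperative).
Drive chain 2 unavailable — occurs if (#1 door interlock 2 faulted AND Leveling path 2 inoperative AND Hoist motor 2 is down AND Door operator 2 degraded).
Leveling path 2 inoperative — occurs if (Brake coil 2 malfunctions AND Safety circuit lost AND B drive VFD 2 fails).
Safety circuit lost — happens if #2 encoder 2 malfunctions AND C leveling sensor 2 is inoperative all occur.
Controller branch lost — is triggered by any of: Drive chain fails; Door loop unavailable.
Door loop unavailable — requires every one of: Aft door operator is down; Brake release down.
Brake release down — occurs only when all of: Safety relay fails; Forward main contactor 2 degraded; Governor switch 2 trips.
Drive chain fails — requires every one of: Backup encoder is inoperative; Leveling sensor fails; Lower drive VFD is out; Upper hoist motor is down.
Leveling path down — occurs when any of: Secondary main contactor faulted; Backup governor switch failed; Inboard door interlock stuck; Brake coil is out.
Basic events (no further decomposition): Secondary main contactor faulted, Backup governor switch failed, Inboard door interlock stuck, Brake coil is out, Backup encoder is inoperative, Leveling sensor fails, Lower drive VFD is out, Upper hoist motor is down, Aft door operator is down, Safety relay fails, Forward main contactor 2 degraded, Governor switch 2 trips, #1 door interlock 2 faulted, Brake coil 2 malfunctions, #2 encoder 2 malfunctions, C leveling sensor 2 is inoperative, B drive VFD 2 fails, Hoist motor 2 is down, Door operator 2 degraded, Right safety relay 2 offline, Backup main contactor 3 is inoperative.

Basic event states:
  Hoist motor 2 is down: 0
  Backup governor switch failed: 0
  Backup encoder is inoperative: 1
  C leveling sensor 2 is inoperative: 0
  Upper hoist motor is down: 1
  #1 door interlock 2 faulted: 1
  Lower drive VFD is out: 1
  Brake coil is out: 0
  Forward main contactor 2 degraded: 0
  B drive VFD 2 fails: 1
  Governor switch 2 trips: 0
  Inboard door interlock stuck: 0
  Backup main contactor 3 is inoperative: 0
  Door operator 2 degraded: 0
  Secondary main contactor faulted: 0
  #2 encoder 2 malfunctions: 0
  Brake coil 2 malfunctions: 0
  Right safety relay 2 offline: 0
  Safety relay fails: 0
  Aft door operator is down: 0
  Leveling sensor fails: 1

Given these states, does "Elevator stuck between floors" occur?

Leveling path down [OR]: Secondary main contactor faulted=not, Backup governor switch failed=not, Inboard door interlock stuck=not, Brake coil is out=not → no input occurs → does not occur.
Drive chain fails [AND]: Backup encoder is inoperative=occurs, Leveling sensor fails=occurs, Lower drive VFD is out=occurs, Upper hoist motor is down=occurs → all inputs occur → occurs.
Brake release down [AND]: Safety relay fails=not, Forward main contactor 2 degraded=not, Governor switch 2 trips=not → not all inputs occur → does not occur.
Door loop unavailable [AND]: Aft door operator is down=not, Brake release down=not → not all inputs occur → does not occur.
Controller branch lost [OR]: Drive chain fails=occurs, Door loop unavailable=not → at least one input occurs → occurs.
Safety circuit lost [AND]: #2 encoder 2 malfunctions=not, C leveling sensor 2 is inoperative=not → not all inputs occur → does not occur.
Leveling path 2 inoperative [AND]: Brake coil 2 malfunctions=not, Safety circuit lost=not, B drive VFD 2 fails=occurs → not all inputs occur → does not occur.
Drive chain 2 unavailable [AND]: #1 door interlock 2 faulted=occurs, Leveling path 2 inoperative=not, Hoist motor 2 is down=not, Door operator 2 degraded=not → not all inputs occur → does not occur.
Brake release 2 fails [OR]: Drive chain 2 unavailable=not, Right safety relay 2 offline=not, Backup main contactor 3 is inoperative=not → no input occurs → does not occur.
Elevator stuck between floors [OR]: Leveling path down=not, Controller branch lost=occurs, Brake release 2 fails=not → at least one input occurs → occurs.

Yes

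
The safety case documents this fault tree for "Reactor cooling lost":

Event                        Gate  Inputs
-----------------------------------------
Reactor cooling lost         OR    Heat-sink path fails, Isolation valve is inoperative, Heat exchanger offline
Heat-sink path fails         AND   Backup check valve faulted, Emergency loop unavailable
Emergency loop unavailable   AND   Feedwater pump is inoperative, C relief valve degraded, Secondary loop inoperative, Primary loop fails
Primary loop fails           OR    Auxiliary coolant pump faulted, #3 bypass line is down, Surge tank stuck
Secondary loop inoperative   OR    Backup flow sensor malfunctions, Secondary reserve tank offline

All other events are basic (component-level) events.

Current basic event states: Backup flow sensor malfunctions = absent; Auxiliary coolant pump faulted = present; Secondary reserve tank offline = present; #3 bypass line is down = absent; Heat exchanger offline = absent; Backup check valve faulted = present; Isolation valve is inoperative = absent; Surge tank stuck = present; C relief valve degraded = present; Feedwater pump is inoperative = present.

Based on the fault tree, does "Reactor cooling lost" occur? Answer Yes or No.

Yes

Secondary loop inoperative [OR]: Backup flow sensor malfunctions=not, Secondary reserve tank offline=occurs → at least one input occurs → occurs.
Primary loop fails [OR]: Auxiliary coolant pump faulted=occurs, #3 bypass line is down=not, Surge tank stuck=occurs → at least one input occurs → occurs.
Emergency loop unavailable [AND]: Feedwater pump is inoperative=occurs, C relief valve degraded=occurs, Secondary loop inoperative=occurs, Primary loop fails=occurs → all inputs occur → occurs.
Heat-sink path fails [AND]: Backup check valve faulted=occurs, Emergency loop unavailable=occurs → all inputs occur → occurs.
Reactor cooling lost [OR]: Heat-sink path fails=occurs, Isolation valve is inoperative=not, Heat exchanger offline=not → at least one input occurs → occurs.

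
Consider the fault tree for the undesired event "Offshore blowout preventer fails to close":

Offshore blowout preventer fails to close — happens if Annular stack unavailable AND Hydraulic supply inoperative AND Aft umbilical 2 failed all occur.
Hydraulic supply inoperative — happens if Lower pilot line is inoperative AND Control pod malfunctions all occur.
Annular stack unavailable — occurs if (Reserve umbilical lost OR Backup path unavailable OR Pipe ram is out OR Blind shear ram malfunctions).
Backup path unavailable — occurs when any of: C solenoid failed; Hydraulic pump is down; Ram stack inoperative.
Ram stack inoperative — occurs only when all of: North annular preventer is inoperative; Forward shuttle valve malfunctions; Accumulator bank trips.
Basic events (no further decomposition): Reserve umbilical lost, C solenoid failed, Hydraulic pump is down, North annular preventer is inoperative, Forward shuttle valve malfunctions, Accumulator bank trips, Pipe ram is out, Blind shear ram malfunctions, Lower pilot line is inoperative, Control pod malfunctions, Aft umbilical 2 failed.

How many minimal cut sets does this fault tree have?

Ram stack inoperative [AND]: one cut set from each child combined → 1 × 1 × 1 = 1 cut set(s).
Backup path unavailable [OR]: union of children's cut sets → 3 cut set(s).
Annular stack unavailable [OR]: union of children's cut sets → 6 cut set(s).
Hydraulic supply inoperative [AND]: one cut set from each child combined → 1 × 1 = 1 cut set(s).
Offshore blowout preventer fails to close [AND]: one cut set from each child combined → 6 × 1 × 1 = 6 cut set(s).
Minimal cut sets: {Aft umbilical 2 failed, Control pod malfunctions, Lower pilot line is inoperative, Reserve umbilical lost}; {Aft umbilical 2 failed, C solenoid failed, Control pod malfunctions, Lower pilot line is inoperative}; {Aft umbilical 2 failed, Control pod malfunctions, Hydraulic pump is down, Lower pilot line is inoperative}; {Accumulator bank trips, Aft umbilical 2 failed, Control pod malfunctions, Forward shuttle valve malfunctions, Lower pilot line is inoperative, North annular preventer is inoperative}; {Aft umbilical 2 failed, Control pod malfunctions, Lower pilot line is inoperative, Pipe ram is out}; {Aft umbilical 2 failed, Blind shear ram malfunctions, Control pod malfunctions, Lower pilot line is inoperative}.

6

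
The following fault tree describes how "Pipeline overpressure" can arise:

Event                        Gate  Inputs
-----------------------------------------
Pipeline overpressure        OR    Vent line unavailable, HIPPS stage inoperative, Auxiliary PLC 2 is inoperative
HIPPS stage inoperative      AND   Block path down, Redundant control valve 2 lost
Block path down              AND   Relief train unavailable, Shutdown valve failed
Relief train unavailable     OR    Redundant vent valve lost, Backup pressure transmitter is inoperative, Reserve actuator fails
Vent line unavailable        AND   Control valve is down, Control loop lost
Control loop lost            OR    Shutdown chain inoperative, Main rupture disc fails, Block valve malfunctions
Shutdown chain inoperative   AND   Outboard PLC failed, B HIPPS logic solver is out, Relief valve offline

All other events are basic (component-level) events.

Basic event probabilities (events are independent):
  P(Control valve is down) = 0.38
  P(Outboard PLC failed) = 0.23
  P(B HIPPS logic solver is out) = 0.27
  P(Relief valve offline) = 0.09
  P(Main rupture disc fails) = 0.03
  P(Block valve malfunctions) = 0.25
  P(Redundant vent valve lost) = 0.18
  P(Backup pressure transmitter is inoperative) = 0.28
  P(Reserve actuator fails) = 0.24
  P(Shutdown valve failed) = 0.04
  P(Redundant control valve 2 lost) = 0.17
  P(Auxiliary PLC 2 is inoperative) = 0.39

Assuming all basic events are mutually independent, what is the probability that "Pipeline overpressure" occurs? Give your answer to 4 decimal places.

P(Shutdown chain inoperative) [AND] = 0.23 × 0.27 × 0.09 = 0.005589
P(Control loop lost) [OR] = 1 − (1−0.005589) × (1−0.03) × (1−0.25) = 0.276566
P(Vent line unavailable) [AND] = 0.38 × 0.276566 = 0.105095
P(Relief train unavailable) [OR] = 1 − (1−0.18) × (1−0.28) × (1−0.24) = 0.551296
P(Block path down) [AND] = 0.551296 × 0.04 = 0.022052
P(HIPPS stage inoperative) [AND] = 0.022052 × 0.17 = 0.003749
P(Pipeline overpressure) [OR] = 1 − (1−0.105095) × (1−0.003749) × (1−0.39) = 0.456154
Rounded to 4 decimal places: P(Pipeline overpressure) ≈ 0.4562.

0.4562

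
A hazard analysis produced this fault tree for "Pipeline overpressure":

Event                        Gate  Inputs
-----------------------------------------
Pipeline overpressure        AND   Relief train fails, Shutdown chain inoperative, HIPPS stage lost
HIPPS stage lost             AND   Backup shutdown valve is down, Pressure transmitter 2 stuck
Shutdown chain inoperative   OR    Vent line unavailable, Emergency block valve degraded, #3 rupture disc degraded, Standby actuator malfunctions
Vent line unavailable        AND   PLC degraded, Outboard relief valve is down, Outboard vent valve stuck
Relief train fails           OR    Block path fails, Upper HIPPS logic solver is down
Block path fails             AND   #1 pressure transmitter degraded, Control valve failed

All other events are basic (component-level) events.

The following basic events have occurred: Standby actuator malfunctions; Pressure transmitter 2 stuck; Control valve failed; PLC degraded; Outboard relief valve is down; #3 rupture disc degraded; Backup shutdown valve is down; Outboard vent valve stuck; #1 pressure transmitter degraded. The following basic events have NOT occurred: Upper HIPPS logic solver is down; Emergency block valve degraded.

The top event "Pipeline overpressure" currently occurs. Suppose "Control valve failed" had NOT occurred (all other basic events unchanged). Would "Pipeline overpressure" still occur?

No

Counterfactual: set "Control valve failed" to not occurred.
Block path fails [AND]: #1 pressure transmitter degraded=occurs, Control valve failed=not → not all inputs occur → does not occur.
Relief train fails [OR]: Block path fails=not, Upper HIPPS logic solver is down=not → no input occurs → does not occur.
Vent line unavailable [AND]: PLC degraded=occurs, Outboard relief valve is down=occurs, Outboard vent valve stuck=occurs → all inputs occur → occurs.
Shutdown chain inoperative [OR]: Vent line unavailable=occurs, Emergency block valve degraded=not, #3 rupture disc degraded=occurs, Standby actuator malfunctions=occurs → at least one input occurs → occurs.
HIPPS stage lost [AND]: Backup shutdown valve is down=occurs, Pressure transmitter 2 stuck=occurs → all inputs occur → occurs.
Pipeline overpressure [AND]: Relief train fails=not, Shutdown chain inoperative=occurs, HIPPS stage lost=occurs → not all inputs occur → does not occur.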